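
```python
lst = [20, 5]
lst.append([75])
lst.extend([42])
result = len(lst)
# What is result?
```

After line 1: lst = [20, 5]
After line 2 (append adds [75] as single element): lst = [20, 5, [75]]
After line 3 (extend unpacks [42], adds 42): lst = [20, 5, [75], 42]
After line 4: result = len(lst) = 4

4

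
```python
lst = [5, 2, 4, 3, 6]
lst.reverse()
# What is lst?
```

[6, 3, 4, 2, 5]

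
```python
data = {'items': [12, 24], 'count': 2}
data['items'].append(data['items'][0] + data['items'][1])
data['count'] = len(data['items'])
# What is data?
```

After line 1: data = {'items': [12, 24], 'count': 2}
After line 2 (append 12 + 24 = 36): data = {'items': [12, 24, 36], 'count': 2}
After line 3 (count = len(items) = 3): data = {'items': [12, 24, 36], 'count': 3}

{'items': [12, 24, 36], 'count': 3}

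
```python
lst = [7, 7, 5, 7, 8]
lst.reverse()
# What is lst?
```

[8, 7, 5, 7, 7]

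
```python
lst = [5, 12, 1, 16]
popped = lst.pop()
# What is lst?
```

[5, 12, 1]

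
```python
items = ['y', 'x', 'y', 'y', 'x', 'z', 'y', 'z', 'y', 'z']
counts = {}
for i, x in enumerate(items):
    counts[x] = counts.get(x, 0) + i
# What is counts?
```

Initial: counts = {}, items = ['y', 'x', 'y', 'y', 'x', 'z', 'y', 'z', 'y', 'z']
i=0, x='y': counts = {'y': 0}
i=1, x='x': counts = {'y': 0, 'x': 1}
i=2, x='y': counts = {'y': 2, 'x': 1}
i=3, x='y': counts = {'y': 5, 'x': 1}
i=4, x='x': counts = {'y': 5, 'x': 5}
i=5, x='z': counts = {'y': 5, 'x': 5, 'z': 5}
i=6, x='y': counts = {'y': 11, 'x': 5, 'z': 5}
i=7, x='z': counts = {'y': 11, 'x': 5, 'z': 12}
i=8, x='y': counts = {'y': 19, 'x': 5, 'z': 12}
i=9, x='z': counts = {'y': 19, 'x': 5, 'z': 21}

{'y': 19, 'x': 5, 'z': 21}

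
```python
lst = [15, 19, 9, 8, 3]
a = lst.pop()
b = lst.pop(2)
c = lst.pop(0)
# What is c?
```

After line 1: lst = [15, 19, 9, 8, 3]
After line 2 (pop() -> a = 3): lst = [15, 19, 9, 8]
After line 3 (pop(2) -> b = 9): lst = [15, 19, 8]
After line 4 (pop(0) -> c = 15): lst = [19, 8]

15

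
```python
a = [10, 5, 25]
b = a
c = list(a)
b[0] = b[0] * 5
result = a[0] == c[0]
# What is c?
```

After line 1: a = [10, 5, 25]
After line 2 (b = a, alias): a = [10, 5, 25], b = [10, 5, 25]
After line 3 (c = list(a) is a copy, new object): c = [10, 5, 25]
After line 4 (b[0] = 10 * 5 = 50; mutates shared a/b): a = b = [50, 5, 25], c = [10, 5, 25]
After line 5 (a[0] = 50, c[0] = 10; result = False)

[10, 5, 25]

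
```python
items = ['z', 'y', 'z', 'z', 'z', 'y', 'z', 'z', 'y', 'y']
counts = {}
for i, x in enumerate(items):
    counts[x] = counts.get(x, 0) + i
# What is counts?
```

Initial: counts = {}, items = ['z', 'y', 'z', 'z', 'z', 'y', 'z', 'z', 'y', 'y']
i=0, x='z': counts = {'z': 0}
i=1, x='y': counts = {'z': 0, 'y': 1}
i=2, x='z': counts = {'z': 2, 'y': 1}
i=3, x='z': counts = {'z': 5, 'y': 1}
i=4, x='z': counts = {'z': 9, 'y': 1}
i=5, x='y': counts = {'z': 9, 'y': 6}
i=6, x='z': counts = {'z': 15, 'y': 6}
i=7, x='z': counts = {'z': 22, 'y': 6}
i=8, x='y': counts = {'z': 22, 'y': 14}
i=9, x='y': counts = {'z': 22, 'y': 23}

{'z': 22, 'y': 23}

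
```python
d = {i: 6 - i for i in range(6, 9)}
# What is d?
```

{6: 0, 7: -1, 8: -2}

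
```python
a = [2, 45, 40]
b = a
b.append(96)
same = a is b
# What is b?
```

After line 1: a = [2, 45, 40]
After line 2 (b = a is an alias, same object): a = [2, 45, 40], b = [2, 45, 40]
After line 3 (b.append mutates the shared list): a = [2, 45, 40, 96], b = [2, 45, 40, 96]
After line 4 (same = a is b; same object -> True): same = True

[2, 45, 40, 96]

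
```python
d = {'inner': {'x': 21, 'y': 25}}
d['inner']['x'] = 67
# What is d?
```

After line 1: d = {'inner': {'x': 21, 'y': 25}}
After line 2 (inner x overwritten): d = {'inner': {'x': 67, 'y': 25}}

{'inner': {'x': 67, 'y': 25}}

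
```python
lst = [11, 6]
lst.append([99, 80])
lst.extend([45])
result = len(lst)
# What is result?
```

After line 1: lst = [11, 6]
After line 2 (append adds [99, 80] as single element): lst = [11, 6, [99, 80]]
After line 3 (extend unpacks [45], adds 45): lst = [11, 6, [99, 80], 45]
After line 4: result = len(lst) = 4

4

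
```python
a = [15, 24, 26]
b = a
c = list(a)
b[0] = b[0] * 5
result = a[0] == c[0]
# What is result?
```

After line 1: a = [15, 24, 26]
After line 2 (b = a, alias): a = [15, 24, 26], b = [15, 24, 26]
After line 3 (c = list(a) is a copy, new object): c = [15, 24, 26]
After line 4 (b[0] = 15 * 5 = 75; mutates shared a/b): a = b = [75, 24, 26], c = [15, 24, 26]
After line 5 (a[0] = 75, c[0] = 15; result = False)

False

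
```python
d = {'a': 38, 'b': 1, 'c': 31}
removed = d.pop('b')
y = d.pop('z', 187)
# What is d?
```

After line 1: d = {'a': 38, 'b': 1, 'c': 31}
After line 2 (pop 'b' returns 1): d = {'a': 38, 'c': 31}, removed = 1
After line 3 (pop 'z' missing, returns default 187): d = {'a': 38, 'c': 31}, y = 187

{'a': 38, 'c': 31}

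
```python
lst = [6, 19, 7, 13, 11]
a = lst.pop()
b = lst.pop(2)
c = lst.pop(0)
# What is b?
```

After line 1: lst = [6, 19, 7, 13, 11]
After line 2 (pop() -> a = 11): lst = [6, 19, 7, 13]
After line 3 (pop(2) -> b = 7): lst = [6, 19, 13]
After line 4 (pop(0) -> c = 6): lst = [19, 13]

7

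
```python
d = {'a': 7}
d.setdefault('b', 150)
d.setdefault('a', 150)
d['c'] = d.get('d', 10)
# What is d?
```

After line 1: d = {'a': 7}
After line 2 (setdefault adds 'b'=150): d = {'a': 7, 'b': 150}
After line 3 (setdefault 'a' no-op, already exists): d = {'a': 7, 'b': 150}
After line 4 (get('d', 10) returns default since 'd' not in d): d = {'a': 7, 'b': 150, 'c': 10}

{'a': 7, 'b': 150, 'c': 10}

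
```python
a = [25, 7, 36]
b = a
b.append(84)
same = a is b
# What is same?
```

After line 1: a = [25, 7, 36]
After line 2 (b = a is an alias, same object): a = [25, 7, 36], b = [25, 7, 36]
After line 3 (b.append mutates the shared list): a = [25, 7, 36, 84], b = [25, 7, 36, 84]
After line 4 (same = a is b; same object -> True): same = True

True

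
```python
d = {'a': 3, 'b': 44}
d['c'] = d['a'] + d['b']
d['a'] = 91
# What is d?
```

After line 1: d = {'a': 3, 'b': 44}
After line 2 (d['c'] = 3 + 44): d = {'a': 3, 'b': 44, 'c': 47}
After line 3: d = {'a': 91, 'b': 44, 'c': 47}

{'a': 91, 'b': 44, 'c': 47}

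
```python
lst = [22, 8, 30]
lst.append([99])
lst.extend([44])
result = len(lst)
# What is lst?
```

After line 1: lst = [22, 8, 30]
After line 2 (append adds [99] as single element): lst = [22, 8, 30, [99]]
After line 3 (extend unpacks [44], adds 44): lst = [22, 8, 30, [99], 44]
After line 4: result = len(lst) = 5

[22, 8, 30, [99], 44]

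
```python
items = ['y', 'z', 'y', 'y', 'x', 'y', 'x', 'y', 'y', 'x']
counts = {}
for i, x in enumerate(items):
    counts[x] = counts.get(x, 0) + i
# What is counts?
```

Initial: counts = {}, items = ['y', 'z', 'y', 'y', 'x', 'y', 'x', 'y', 'y', 'x']
i=0, x='y': counts = {'y': 0}
i=1, x='z': counts = {'y': 0, 'z': 1}
i=2, x='y': counts = {'y': 2, 'z': 1}
i=3, x='y': counts = {'y': 5, 'z': 1}
i=4, x='x': counts = {'y': 5, 'z': 1, 'x': 4}
i=5, x='y': counts = {'y': 10, 'z': 1, 'x': 4}
i=6, x='x': counts = {'y': 10, 'z': 1, 'x': 10}
i=7, x='y': counts = {'y': 17, 'z': 1, 'x': 10}
i=8, x='y': counts = {'y': 25, 'z': 1, 'x': 10}
i=9, x='x': counts = {'y': 25, 'z': 1, 'x': 19}

{'y': 25, 'z': 1, 'x': 19}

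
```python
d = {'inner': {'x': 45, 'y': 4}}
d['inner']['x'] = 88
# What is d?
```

After line 1: d = {'inner': {'x': 45, 'y': 4}}
After line 2 (inner x overwritten): d = {'inner': {'x': 88, 'y': 4}}

{'inner': {'x': 88, 'y': 4}}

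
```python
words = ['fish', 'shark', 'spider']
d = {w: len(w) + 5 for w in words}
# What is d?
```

{'fish': 9, 'shark': 10, 'spider': 11}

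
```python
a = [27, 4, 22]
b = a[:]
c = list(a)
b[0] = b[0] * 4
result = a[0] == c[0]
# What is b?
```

After line 1: a = [27, 4, 22]
After line 2 (b = a[:], copy): a = [27, 4, 22], b = [27, 4, 22]
After line 3 (c = list(a) is a copy, new object): c = [27, 4, 22]
After line 4 (b[0] = 27 * 4 = 108; only b mutates (copy)): a = [27, 4, 22], b = [108, 4, 22], c = [27, 4, 22]
After line 5 (a[0] = 27, c[0] = 27; result = True)

[108, 4, 22]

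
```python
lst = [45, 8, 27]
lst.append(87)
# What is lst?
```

[45, 8, 27, 87]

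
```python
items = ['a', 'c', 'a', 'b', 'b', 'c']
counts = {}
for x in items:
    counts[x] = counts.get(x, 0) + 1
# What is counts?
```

Initial: counts = {}, items = ['a', 'c', 'a', 'b', 'b', 'c']
See 'a': counts = {'a': 1}
See 'c': counts = {'a': 1, 'c': 1}
See 'a': counts = {'a': 2, 'c': 1}
See 'b': counts = {'a': 2, 'c': 1, 'b': 1}
See 'b': counts = {'a': 2, 'c': 1, 'b': 2}
See 'c': counts = {'a': 2, 'c': 2, 'b': 2}

{'a': 2, 'c': 2, 'b': 2}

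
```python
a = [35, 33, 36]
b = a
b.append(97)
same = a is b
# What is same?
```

After line 1: a = [35, 33, 36]
After line 2 (b = a is an alias, same object): a = [35, 33, 36], b = [35, 33, 36]
After line 3 (b.append mutates the shared list): a = [35, 33, 36, 97], b = [35, 33, 36, 97]
After line 4 (same = a is b; same object -> True): same = True

True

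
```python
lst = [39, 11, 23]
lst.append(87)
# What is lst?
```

[39, 11, 23, 87]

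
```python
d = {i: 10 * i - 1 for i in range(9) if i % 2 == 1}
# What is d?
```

{1: 9, 3: 29, 5: 49, 7: 69}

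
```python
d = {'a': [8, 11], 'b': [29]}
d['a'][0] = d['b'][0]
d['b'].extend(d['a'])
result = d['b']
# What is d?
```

After line 1: d = {'a': [8, 11], 'b': [29]}
After line 2 (a[0] = b[0] = 29): d = {'a': [29, 11], 'b': [29]}
After line 3 (b.extend(a) appends [29, 11]): d = {'a': [29, 11], 'b': [29, 29, 11]}
After line 4: result = d['b'] = [29, 29, 11]

{'a': [29, 11], 'b': [29, 29, 11]}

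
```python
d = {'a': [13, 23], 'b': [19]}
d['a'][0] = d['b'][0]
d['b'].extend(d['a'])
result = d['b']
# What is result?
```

After line 1: d = {'a': [13, 23], 'b': [19]}
After line 2 (a[0] = b[0] = 19): d = {'a': [19, 23], 'b': [19]}
After line 3 (b.extend(a) appends [19, 23]): d = {'a': [19, 23], 'b': [19, 19, 23]}
After line 4: result = d['b'] = [19, 19, 23]

[19, 19, 23]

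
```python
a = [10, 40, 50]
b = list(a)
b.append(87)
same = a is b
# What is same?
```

After line 1: a = [10, 40, 50]
After line 2 (b = list(a) is a shallow copy, new object): a = [10, 40, 50], b = [10, 40, 50]
After line 3 (append only mutates b): a = [10, 40, 50], b = [10, 40, 50, 87]
After line 4 (same = a is b; different objects -> False): same = False

False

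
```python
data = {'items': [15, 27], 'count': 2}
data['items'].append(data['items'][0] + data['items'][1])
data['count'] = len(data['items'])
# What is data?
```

After line 1: data = {'items': [15, 27], 'count': 2}
After line 2 (append 15 + 27 = 42): data = {'items': [15, 27, 42], 'count': 2}
After line 3 (count = len(items) = 3): data = {'items': [15, 27, 42], 'count': 3}

{'items': [15, 27, 42], 'count': 3}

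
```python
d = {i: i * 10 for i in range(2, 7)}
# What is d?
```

{2: 20, 3: 30, 4: 40, 5: 50, 6: 60}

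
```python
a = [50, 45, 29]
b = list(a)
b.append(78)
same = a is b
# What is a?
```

After line 1: a = [50, 45, 29]
After line 2 (b = list(a) is a shallow copy, new object): a = [50, 45, 29], b = [50, 45, 29]
After line 3 (append only mutates b): a = [50, 45, 29], b = [50, 45, 29, 78]
After line 4 (same = a is b; different objects -> False): same = False

[50, 45, 29]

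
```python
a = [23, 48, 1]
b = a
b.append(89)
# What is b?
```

After line 1: a = [23, 48, 1]
After line 2 (b = a is an alias, same object): a = [23, 48, 1], b = [23, 48, 1]
After line 3 (b.append mutates the shared list): a = [23, 48, 1, 89], b = [23, 48, 1, 89]

[23, 48, 1, 89]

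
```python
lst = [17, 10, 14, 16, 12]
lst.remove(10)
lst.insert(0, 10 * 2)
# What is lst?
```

After line 1: lst = [17, 10, 14, 16, 12]
After line 2 (remove first 10): lst = [17, 14, 16, 12]
After line 3 (insert 20 at index 0): lst = [20, 17, 14, 16, 12]

[20, 17, 14, 16, 12]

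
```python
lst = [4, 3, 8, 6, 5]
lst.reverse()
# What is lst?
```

[5, 6, 8, 3, 4]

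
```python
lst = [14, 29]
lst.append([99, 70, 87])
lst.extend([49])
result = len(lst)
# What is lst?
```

After line 1: lst = [14, 29]
After line 2 (append adds [99, 70, 87] as single element): lst = [14, 29, [99, 70, 87]]
After line 3 (extend unpacks [49], adds 49): lst = [14, 29, [99, 70, 87], 49]
After line 4: result = len(lst) = 4

[14, 29, [99, 70, 87], 49]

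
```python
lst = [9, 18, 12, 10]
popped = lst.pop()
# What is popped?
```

10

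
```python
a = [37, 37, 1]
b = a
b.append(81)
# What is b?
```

After line 1: a = [37, 37, 1]
After line 2 (b = a is an alias, same object): a = [37, 37, 1], b = [37, 37, 1]
After line 3 (b.append mutates the shared list): a = [37, 37, 1, 81], b = [37, 37, 1, 81]

[37, 37, 1, 81]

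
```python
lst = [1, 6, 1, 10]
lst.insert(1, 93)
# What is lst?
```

[1, 93, 6, 1, 10]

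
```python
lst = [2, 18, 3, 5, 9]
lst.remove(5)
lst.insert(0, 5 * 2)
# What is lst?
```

After line 1: lst = [2, 18, 3, 5, 9]
After line 2 (remove first 5): lst = [2, 18, 3, 9]
After line 3 (insert 10 at index 0): lst = [10, 2, 18, 3, 9]

[10, 2, 18, 3, 9]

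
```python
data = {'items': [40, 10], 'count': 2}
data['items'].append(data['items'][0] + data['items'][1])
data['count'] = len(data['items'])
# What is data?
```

After line 1: data = {'items': [40, 10], 'count': 2}
After line 2 (append 40 + 10 = 50): data = {'items': [40, 10, 50], 'count': 2}
After line 3 (count = len(items) = 3): data = {'items': [40, 10, 50], 'count': 3}

{'items': [40, 10, 50], 'count': 3}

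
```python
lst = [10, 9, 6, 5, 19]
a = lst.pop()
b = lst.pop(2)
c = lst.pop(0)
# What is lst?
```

After line 1: lst = [10, 9, 6, 5, 19]
After line 2 (pop() -> a = 19): lst = [10, 9, 6, 5]
After line 3 (pop(2) -> b = 6): lst = [10, 9, 5]
After line 4 (pop(0) -> c = 10): lst = [9, 5]

[9, 5]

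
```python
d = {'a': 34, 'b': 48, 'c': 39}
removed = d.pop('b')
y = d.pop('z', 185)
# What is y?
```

After line 1: d = {'a': 34, 'b': 48, 'c': 39}
After line 2 (pop 'b' returns 48): d = {'a': 34, 'c': 39}, removed = 48
After line 3 (pop 'z' missing, returns default 185): d = {'a': 34, 'c': 39}, y = 185

185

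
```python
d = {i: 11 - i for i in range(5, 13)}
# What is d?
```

{5: 6, 6: 5, 7: 4, 8: 3, 9: 2, 10: 1, 11: 0, 12: -1}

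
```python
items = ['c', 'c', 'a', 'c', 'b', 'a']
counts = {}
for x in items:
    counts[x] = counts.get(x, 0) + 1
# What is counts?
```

Initial: counts = {}, items = ['c', 'c', 'a', 'c', 'b', 'a']
See 'c': counts = {'c': 1}
See 'c': counts = {'c': 2}
See 'a': counts = {'c': 2, 'a': 1}
See 'c': counts = {'c': 3, 'a': 1}
See 'b': counts = {'c': 3, 'a': 1, 'b': 1}
See 'a': counts = {'c': 3, 'a': 2, 'b': 1}

{'c': 3, 'a': 2, 'b': 1}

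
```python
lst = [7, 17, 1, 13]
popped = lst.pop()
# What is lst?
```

[7, 17, 1]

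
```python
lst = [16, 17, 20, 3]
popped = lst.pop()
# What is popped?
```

3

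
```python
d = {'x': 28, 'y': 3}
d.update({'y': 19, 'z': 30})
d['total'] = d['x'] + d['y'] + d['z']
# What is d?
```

After line 1: d = {'x': 28, 'y': 3}
After line 2 (y overwritten, z added): d = {'x': 28, 'y': 19, 'z': 30}
After line 3 (total = 28 + 19 + 30 = 77): d = {'x': 28, 'y': 19, 'z': 30, 'total': 77}

{'x': 28, 'y': 19, 'z': 30, 'total': 77}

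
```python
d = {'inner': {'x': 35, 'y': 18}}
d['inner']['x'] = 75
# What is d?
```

After line 1: d = {'inner': {'x': 35, 'y': 18}}
After line 2 (inner x overwritten): d = {'inner': {'x': 75, 'y': 18}}

{'inner': {'x': 75, 'y': 18}}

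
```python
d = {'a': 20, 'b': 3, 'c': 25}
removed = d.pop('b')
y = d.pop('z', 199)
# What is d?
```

After line 1: d = {'a': 20, 'b': 3, 'c': 25}
After line 2 (pop 'b' returns 3): d = {'a': 20, 'c': 25}, removed = 3
After line 3 (pop 'z' missing, returns default 199): d = {'a': 20, 'c': 25}, y = 199

{'a': 20, 'c': 25}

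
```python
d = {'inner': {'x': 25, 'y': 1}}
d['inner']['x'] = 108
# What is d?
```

After line 1: d = {'inner': {'x': 25, 'y': 1}}
After line 2 (inner x overwritten): d = {'inner': {'x': 108, 'y': 1}}

{'inner': {'x': 108, 'y': 1}}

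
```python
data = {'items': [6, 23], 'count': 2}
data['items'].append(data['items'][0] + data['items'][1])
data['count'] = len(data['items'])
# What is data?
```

After line 1: data = {'items': [6, 23], 'count': 2}
After line 2 (append 6 + 23 = 29): data = {'items': [6, 23, 29], 'count': 2}
After line 3 (count = len(items) = 3): data = {'items': [6, 23, 29], 'count': 3}

{'items': [6, 23, 29], 'count': 3}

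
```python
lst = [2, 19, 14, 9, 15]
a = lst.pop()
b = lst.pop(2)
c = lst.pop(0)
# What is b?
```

After line 1: lst = [2, 19, 14, 9, 15]
After line 2 (pop() -> a = 15): lst = [2, 19, 14, 9]
After line 3 (pop(2) -> b = 14): lst = [2, 19, 9]
After line 4 (pop(0) -> c = 2): lst = [19, 9]

14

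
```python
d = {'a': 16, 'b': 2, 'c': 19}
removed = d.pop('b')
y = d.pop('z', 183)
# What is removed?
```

After line 1: d = {'a': 16, 'b': 2, 'c': 19}
After line 2 (pop 'b' returns 2): d = {'a': 16, 'c': 19}, removed = 2
After line 3 (pop 'z' missing, returns default 183): d = {'a': 16, 'c': 19}, y = 183

2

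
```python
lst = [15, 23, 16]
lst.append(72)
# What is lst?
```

[15, 23, 16, 72]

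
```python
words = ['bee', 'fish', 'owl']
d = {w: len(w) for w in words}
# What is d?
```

{'bee': 3, 'fish': 4, 'owl': 3}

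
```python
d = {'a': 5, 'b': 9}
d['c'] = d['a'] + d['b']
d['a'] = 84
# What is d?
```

After line 1: d = {'a': 5, 'b': 9}
After line 2 (d['c'] = 5 + 9): d = {'a': 5, 'b': 9, 'c': 14}
After line 3: d = {'a': 84, 'b': 9, 'c': 14}

{'a': 84, 'b': 9, 'c': 14}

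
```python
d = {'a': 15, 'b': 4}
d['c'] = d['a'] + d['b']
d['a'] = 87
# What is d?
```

After line 1: d = {'a': 15, 'b': 4}
After line 2 (d['c'] = 15 + 4): d = {'a': 15, 'b': 4, 'c': 19}
After line 3: d = {'a': 87, 'b': 4, 'c': 19}

{'a': 87, 'b': 4, 'c': 19}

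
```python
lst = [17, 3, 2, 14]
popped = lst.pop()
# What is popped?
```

14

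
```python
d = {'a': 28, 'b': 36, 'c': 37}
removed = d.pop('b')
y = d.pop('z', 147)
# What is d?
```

After line 1: d = {'a': 28, 'b': 36, 'c': 37}
After line 2 (pop 'b' returns 36): d = {'a': 28, 'c': 37}, removed = 36
After line 3 (pop 'z' missing, returns default 147): d = {'a': 28, 'c': 37}, y = 147

{'a': 28, 'c': 37}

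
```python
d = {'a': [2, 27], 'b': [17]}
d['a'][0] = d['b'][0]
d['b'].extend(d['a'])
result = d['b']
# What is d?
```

After line 1: d = {'a': [2, 27], 'b': [17]}
After line 2 (a[0] = b[0] = 17): d = {'a': [17, 27], 'b': [17]}
After line 3 (b.extend(a) appends [17, 27]): d = {'a': [17, 27], 'b': [17, 17, 27]}
After line 4: result = d['b'] = [17, 17, 27]

{'a': [17, 27], 'b': [17, 17, 27]}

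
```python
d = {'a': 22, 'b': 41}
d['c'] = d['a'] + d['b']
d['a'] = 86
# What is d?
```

After line 1: d = {'a': 22, 'b': 41}
After line 2 (d['c'] = 22 + 41): d = {'a': 22, 'b': 41, 'c': 63}
After line 3: d = {'a': 86, 'b': 41, 'c': 63}

{'a': 86, 'b': 41, 'c': 63}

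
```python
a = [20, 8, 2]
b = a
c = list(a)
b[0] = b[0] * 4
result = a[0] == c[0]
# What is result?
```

After line 1: a = [20, 8, 2]
After line 2 (b = a, alias): a = [20, 8, 2], b = [20, 8, 2]
After line 3 (c = list(a) is a copy, new object): c = [20, 8, 2]
After line 4 (b[0] = 20 * 4 = 80; mutates shared a/b): a = b = [80, 8, 2], c = [20, 8, 2]
After line 5 (a[0] = 80, c[0] = 20; result = False)

False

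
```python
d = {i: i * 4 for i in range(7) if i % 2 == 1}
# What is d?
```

{1: 4, 3: 12, 5: 20}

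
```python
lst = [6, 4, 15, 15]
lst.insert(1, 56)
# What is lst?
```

[6, 56, 4, 15, 15]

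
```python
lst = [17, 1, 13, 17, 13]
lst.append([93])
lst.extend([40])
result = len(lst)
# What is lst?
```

After line 1: lst = [17, 1, 13, 17, 13]
After line 2 (append adds [93] as single element): lst = [17, 1, 13, 17, 13, [93]]
After line 3 (extend unpacks [40], adds 40): lst = [17, 1, 13, 17, 13, [93], 40]
After line 4: result = len(lst) = 7

[17, 1, 13, 17, 13, [93], 40]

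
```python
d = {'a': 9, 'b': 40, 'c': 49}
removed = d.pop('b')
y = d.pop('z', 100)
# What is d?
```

After line 1: d = {'a': 9, 'b': 40, 'c': 49}
After line 2 (pop 'b' returns 40): d = {'a': 9, 'c': 49}, removed = 40
After line 3 (pop 'z' missing, returns default 100): d = {'a': 9, 'c': 49}, y = 100

{'a': 9, 'c': 49}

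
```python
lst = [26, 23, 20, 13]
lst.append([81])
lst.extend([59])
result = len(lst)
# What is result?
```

After line 1: lst = [26, 23, 20, 13]
After line 2 (append adds [81] as single element): lst = [26, 23, 20, 13, [81]]
After line 3 (extend unpacks [59], adds 59): lst = [26, 23, 20, 13, [81], 59]
After line 4: result = len(lst) = 6

6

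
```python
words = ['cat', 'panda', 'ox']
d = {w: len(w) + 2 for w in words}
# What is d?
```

{'cat': 5, 'panda': 7, 'ox': 4}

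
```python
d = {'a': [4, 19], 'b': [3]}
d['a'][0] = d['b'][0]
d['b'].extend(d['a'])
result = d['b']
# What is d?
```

After line 1: d = {'a': [4, 19], 'b': [3]}
After line 2 (a[0] = b[0] = 3): d = {'a': [3, 19], 'b': [3]}
After line 3 (b.extend(a) appends [3, 19]): d = {'a': [3, 19], 'b': [3, 3, 19]}
After line 4: result = d['b'] = [3, 3, 19]

{'a': [3, 19], 'b': [3, 3, 19]}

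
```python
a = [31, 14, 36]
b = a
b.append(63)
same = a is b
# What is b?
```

After line 1: a = [31, 14, 36]
After line 2 (b = a is an alias, same object): a = [31, 14, 36], b = [31, 14, 36]
After line 3 (b.append mutates the shared list): a = [31, 14, 36, 63], b = [31, 14, 36, 63]
After line 4 (same = a is b; same object -> True): same = True

[31, 14, 36, 63]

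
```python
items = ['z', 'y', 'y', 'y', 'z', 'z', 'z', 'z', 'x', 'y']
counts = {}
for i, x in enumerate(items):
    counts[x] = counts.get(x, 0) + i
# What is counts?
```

Initial: counts = {}, items = ['z', 'y', 'y', 'y', 'z', 'z', 'z', 'z', 'x', 'y']
i=0, x='z': counts = {'z': 0}
i=1, x='y': counts = {'z': 0, 'y': 1}
i=2, x='y': counts = {'z': 0, 'y': 3}
i=3, x='y': counts = {'z': 0, 'y': 6}
i=4, x='z': counts = {'z': 4, 'y': 6}
i=5, x='z': counts = {'z': 9, 'y': 6}
i=6, x='z': counts = {'z': 15, 'y': 6}
i=7, x='z': counts = {'z': 22, 'y': 6}
i=8, x='x': counts = {'z': 22, 'y': 6, 'x': 8}
i=9, x='y': counts = {'z': 22, 'y': 15, 'x': 8}

{'z': 22, 'y': 15, 'x': 8}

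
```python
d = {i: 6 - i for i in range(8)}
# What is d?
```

{0: 6, 1: 5, 2: 4, 3: 3, 4: 2, 5: 1, 6: 0, 7: -1}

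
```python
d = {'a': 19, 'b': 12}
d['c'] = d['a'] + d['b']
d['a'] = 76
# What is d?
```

After line 1: d = {'a': 19, 'b': 12}
After line 2 (d['c'] = 19 + 12): d = {'a': 19, 'b': 12, 'c': 31}
After line 3: d = {'a': 76, 'b': 12, 'c': 31}

{'a': 76, 'b': 12, 'c': 31}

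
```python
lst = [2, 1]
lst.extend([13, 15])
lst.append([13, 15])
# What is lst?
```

After line 1: lst = [2, 1]
After line 2 (extend unpacks [13, 15]): lst = [2, 1, 13, 15]
After line 3 (append adds [13, 15] as single element): lst = [2, 1, 13, 15, [13, 15]]

[2, 1, 13, 15, [13, 15]]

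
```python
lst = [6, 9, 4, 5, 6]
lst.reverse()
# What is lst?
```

[6, 5, 4, 9, 6]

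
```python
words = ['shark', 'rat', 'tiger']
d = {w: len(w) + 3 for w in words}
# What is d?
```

{'shark': 8, 'rat': 6, 'tiger': 8}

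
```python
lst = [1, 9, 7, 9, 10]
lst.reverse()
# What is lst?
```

[10, 9, 7, 9, 1]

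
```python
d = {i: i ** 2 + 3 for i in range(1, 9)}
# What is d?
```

{1: 4, 2: 7, 3: 12, 4: 19, 5: 28, 6: 39, 7: 52, 8: 67}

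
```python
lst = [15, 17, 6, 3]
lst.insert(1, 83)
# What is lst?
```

[15, 83, 17, 6, 3]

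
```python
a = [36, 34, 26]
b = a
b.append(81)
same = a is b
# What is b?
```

After line 1: a = [36, 34, 26]
After line 2 (b = a is an alias, same object): a = [36, 34, 26], b = [36, 34, 26]
After line 3 (b.append mutates the shared list): a = [36, 34, 26, 81], b = [36, 34, 26, 81]
After line 4 (same = a is b; same object -> True): same = True

[36, 34, 26, 81]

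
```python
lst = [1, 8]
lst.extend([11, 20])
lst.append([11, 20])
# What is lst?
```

After line 1: lst = [1, 8]
After line 2 (extend unpacks [11, 20]): lst = [1, 8, 11, 20]
After line 3 (append adds [11, 20] as single element): lst = [1, 8, 11, 20, [11, 20]]

[1, 8, 11, 20, [11, 20]]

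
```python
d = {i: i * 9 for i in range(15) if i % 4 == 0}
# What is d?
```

{0: 0, 4: 36, 8: 72, 12: 108}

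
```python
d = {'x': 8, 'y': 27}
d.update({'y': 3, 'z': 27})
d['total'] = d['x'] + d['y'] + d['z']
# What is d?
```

After line 1: d = {'x': 8, 'y': 27}
After line 2 (y overwritten, z added): d = {'x': 8, 'y': 3, 'z': 27}
After line 3 (total = 8 + 3 + 27 = 38): d = {'x': 8, 'y': 3, 'z': 27, 'total': 38}

{'x': 8, 'y': 3, 'z': 27, 'total': 38}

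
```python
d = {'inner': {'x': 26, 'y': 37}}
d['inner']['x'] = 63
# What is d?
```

After line 1: d = {'inner': {'x': 26, 'y': 37}}
After line 2 (inner x overwritten): d = {'inner': {'x': 63, 'y': 37}}

{'inner': {'x': 63, 'y': 37}}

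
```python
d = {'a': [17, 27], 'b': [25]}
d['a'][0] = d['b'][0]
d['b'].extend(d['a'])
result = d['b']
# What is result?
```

After line 1: d = {'a': [17, 27], 'b': [25]}
After line 2 (a[0] = b[0] = 25): d = {'a': [25, 27], 'b': [25]}
After line 3 (b.extend(a) appends [25, 27]): d = {'a': [25, 27], 'b': [25, 25, 27]}
After line 4: result = d['b'] = [25, 25, 27]

[25, 25, 27]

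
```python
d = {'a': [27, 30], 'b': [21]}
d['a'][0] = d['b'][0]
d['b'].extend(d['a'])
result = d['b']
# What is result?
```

After line 1: d = {'a': [27, 30], 'b': [21]}
After line 2 (a[0] = b[0] = 21): d = {'a': [21, 30], 'b': [21]}
After line 3 (b.extend(a) appends [21, 30]): d = {'a': [21, 30], 'b': [21, 21, 30]}
After line 4: result = d['b'] = [21, 21, 30]

[21, 21, 30]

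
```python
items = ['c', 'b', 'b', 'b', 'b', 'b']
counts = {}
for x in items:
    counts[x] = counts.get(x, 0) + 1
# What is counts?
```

Initial: counts = {}, items = ['c', 'b', 'b', 'b', 'b', 'b']
See 'c': counts = {'c': 1}
See 'b': counts = {'c': 1, 'b': 1}
See 'b': counts = {'c': 1, 'b': 2}
See 'b': counts = {'c': 1, 'b': 3}
See 'b': counts = {'c': 1, 'b': 4}
See 'b': counts = {'c': 1, 'b': 5}

{'c': 1, 'b': 5}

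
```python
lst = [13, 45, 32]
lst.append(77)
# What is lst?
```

[13, 45, 32, 77]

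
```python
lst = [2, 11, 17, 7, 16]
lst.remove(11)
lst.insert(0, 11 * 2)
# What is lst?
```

After line 1: lst = [2, 11, 17, 7, 16]
After line 2 (remove first 11): lst = [2, 17, 7, 16]
After line 3 (insert 22 at index 0): lst = [22, 2, 17, 7, 16]

[22, 2, 17, 7, 16]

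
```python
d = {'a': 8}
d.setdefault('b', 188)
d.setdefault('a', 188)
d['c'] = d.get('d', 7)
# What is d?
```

After line 1: d = {'a': 8}
After line 2 (setdefault adds 'b'=188): d = {'a': 8, 'b': 188}
After line 3 (setdefault 'a' no-op, already exists): d = {'a': 8, 'b': 188}
After line 4 (get('d', 7) returns default since 'd' not in d): d = {'a': 8, 'b': 188, 'c': 7}

{'a': 8, 'b': 188, 'c': 7}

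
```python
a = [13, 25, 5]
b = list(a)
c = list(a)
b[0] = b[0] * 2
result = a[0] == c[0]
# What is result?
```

After line 1: a = [13, 25, 5]
After line 2 (b = list(a), copy): a = [13, 25, 5], b = [13, 25, 5]
After line 3 (c = list(a) is a copy, new object): c = [13, 25, 5]
After line 4 (b[0] = 13 * 2 = 26; only b mutates (copy)): a = [13, 25, 5], b = [26, 25, 5], c = [13, 25, 5]
After line 5 (a[0] = 13, c[0] = 13; result = True)

True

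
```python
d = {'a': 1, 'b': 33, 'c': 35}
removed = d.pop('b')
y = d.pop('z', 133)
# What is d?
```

After line 1: d = {'a': 1, 'b': 33, 'c': 35}
After line 2 (pop 'b' returns 33): d = {'a': 1, 'c': 35}, removed = 33
After line 3 (pop 'z' missing, returns default 133): d = {'a': 1, 'c': 35}, y = 133

{'a': 1, 'c': 35}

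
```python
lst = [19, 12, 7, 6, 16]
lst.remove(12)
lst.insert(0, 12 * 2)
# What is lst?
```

After line 1: lst = [19, 12, 7, 6, 16]
After line 2 (remove first 12): lst = [19, 7, 6, 16]
After line 3 (insert 24 at index 0): lst = [24, 19, 7, 6, 16]

[24, 19, 7, 6, 16]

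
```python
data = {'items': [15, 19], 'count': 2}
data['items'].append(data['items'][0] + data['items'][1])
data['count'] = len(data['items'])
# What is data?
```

After line 1: data = {'items': [15, 19], 'count': 2}
After line 2 (append 15 + 19 = 34): data = {'items': [15, 19, 34], 'count': 2}
After line 3 (count = len(items) = 3): data = {'items': [15, 19, 34], 'count': 3}

{'items': [15, 19, 34], 'count': 3}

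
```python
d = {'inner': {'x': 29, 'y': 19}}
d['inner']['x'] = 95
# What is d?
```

After line 1: d = {'inner': {'x': 29, 'y': 19}}
After line 2 (inner x overwritten): d = {'inner': {'x': 95, 'y': 19}}

{'inner': {'x': 95, 'y': 19}}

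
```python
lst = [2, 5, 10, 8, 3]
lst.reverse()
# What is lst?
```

[3, 8, 10, 5, 2]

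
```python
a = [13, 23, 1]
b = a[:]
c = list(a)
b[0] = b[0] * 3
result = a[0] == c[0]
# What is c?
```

After line 1: a = [13, 23, 1]
After line 2 (b = a[:], copy): a = [13, 23, 1], b = [13, 23, 1]
After line 3 (c = list(a) is a copy, new object): c = [13, 23, 1]
After line 4 (b[0] = 13 * 3 = 39; only b mutates (copy)): a = [13, 23, 1], b = [39, 23, 1], c = [13, 23, 1]
After line 5 (a[0] = 13, c[0] = 13; result = True)

[13, 23, 1]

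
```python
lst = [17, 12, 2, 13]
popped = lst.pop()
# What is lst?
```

[17, 12, 2]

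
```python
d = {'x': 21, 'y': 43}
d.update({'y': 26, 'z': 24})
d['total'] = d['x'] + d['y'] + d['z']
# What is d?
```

After line 1: d = {'x': 21, 'y': 43}
After line 2 (y overwritten, z added): d = {'x': 21, 'y': 26, 'z': 24}
After line 3 (total = 21 + 26 + 24 = 71): d = {'x': 21, 'y': 26, 'z': 24, 'total': 71}

{'x': 21, 'y': 26, 'z': 24, 'total': 71}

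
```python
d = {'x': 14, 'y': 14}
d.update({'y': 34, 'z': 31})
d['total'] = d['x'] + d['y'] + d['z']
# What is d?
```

After line 1: d = {'x': 14, 'y': 14}
After line 2 (y overwritten, z added): d = {'x': 14, 'y': 34, 'z': 31}
After line 3 (total = 14 + 34 + 31 = 79): d = {'x': 14, 'y': 34, 'z': 31, 'total': 79}

{'x': 14, 'y': 34, 'z': 31, 'total': 79}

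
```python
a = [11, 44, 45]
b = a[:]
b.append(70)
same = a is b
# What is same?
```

After line 1: a = [11, 44, 45]
After line 2 (b = a[:] is a shallow copy, new object): a = [11, 44, 45], b = [11, 44, 45]
After line 3 (append only mutates b): a = [11, 44, 45], b = [11, 44, 45, 70]
After line 4 (same = a is b; different objects -> False): same = False

False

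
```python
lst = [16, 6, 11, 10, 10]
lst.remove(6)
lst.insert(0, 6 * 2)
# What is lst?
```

After line 1: lst = [16, 6, 11, 10, 10]
After line 2 (remove first 6): lst = [16, 11, 10, 10]
After line 3 (insert 12 at index 0): lst = [12, 16, 11, 10, 10]

[12, 16, 11, 10, 10]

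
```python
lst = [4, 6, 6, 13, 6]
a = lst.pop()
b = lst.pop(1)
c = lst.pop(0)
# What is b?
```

After line 1: lst = [4, 6, 6, 13, 6]
After line 2 (pop() -> a = 6): lst = [4, 6, 6, 13]
After line 3 (pop(1) -> b = 6): lst = [4, 6, 13]
After line 4 (pop(0) -> c = 4): lst = [6, 13]

6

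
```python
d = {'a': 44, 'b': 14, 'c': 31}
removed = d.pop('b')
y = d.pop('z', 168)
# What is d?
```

After line 1: d = {'a': 44, 'b': 14, 'c': 31}
After line 2 (pop 'b' returns 14): d = {'a': 44, 'c': 31}, removed = 14
After line 3 (pop 'z' missing, returns default 168): d = {'a': 44, 'c': 31}, y = 168

{'a': 44, 'c': 31}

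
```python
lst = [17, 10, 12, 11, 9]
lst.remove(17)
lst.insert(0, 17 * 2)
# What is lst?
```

After line 1: lst = [17, 10, 12, 11, 9]
After line 2 (remove first 17): lst = [10, 12, 11, 9]
After line 3 (insert 34 at index 0): lst = [34, 10, 12, 11, 9]

[34, 10, 12, 11, 9]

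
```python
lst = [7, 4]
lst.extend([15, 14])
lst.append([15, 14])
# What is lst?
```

After line 1: lst = [7, 4]
After line 2 (extend unpacks [15, 14]): lst = [7, 4, 15, 14]
After line 3 (append adds [15, 14] as single element): lst = [7, 4, 15, 14, [15, 14]]

[7, 4, 15, 14, [15, 14]]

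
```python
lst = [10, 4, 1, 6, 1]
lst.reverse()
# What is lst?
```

[1, 6, 1, 4, 10]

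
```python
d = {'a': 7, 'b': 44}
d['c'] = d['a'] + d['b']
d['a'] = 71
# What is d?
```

After line 1: d = {'a': 7, 'b': 44}
After line 2 (d['c'] = 7 + 44): d = {'a': 7, 'b': 44, 'c': 51}
After line 3: d = {'a': 71, 'b': 44, 'c': 51}

{'a': 71, 'b': 44, 'c': 51}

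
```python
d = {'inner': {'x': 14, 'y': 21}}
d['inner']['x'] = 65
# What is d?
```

After line 1: d = {'inner': {'x': 14, 'y': 21}}
After line 2 (inner x overwritten): d = {'inner': {'x': 65, 'y': 21}}

{'inner': {'x': 65, 'y': 21}}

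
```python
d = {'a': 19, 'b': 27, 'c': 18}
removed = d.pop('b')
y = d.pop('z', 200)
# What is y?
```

After line 1: d = {'a': 19, 'b': 27, 'c': 18}
After line 2 (pop 'b' returns 27): d = {'a': 19, 'c': 18}, removed = 27
After line 3 (pop 'z' missing, returns default 200): d = {'a': 19, 'c': 18}, y = 200

200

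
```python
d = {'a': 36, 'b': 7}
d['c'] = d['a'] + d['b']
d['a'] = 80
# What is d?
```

After line 1: d = {'a': 36, 'b': 7}
After line 2 (d['c'] = 36 + 7): d = {'a': 36, 'b': 7, 'c': 43}
After line 3: d = {'a': 80, 'b': 7, 'c': 43}

{'a': 80, 'b': 7, 'c': 43}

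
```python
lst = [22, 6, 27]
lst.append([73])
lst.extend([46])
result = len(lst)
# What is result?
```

After line 1: lst = [22, 6, 27]
After line 2 (append adds [73] as single element): lst = [22, 6, 27, [73]]
After line 3 (extend unpacks [46], adds 46): lst = [22, 6, 27, [73], 46]
After line 4: result = len(lst) = 5

5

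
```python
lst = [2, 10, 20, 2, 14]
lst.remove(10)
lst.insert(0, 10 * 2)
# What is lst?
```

After line 1: lst = [2, 10, 20, 2, 14]
After line 2 (remove first 10): lst = [2, 20, 2, 14]
After line 3 (insert 20 at index 0): lst = [20, 2, 20, 2, 14]

[20, 2, 20, 2, 14]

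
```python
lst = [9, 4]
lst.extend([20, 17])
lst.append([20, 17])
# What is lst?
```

After line 1: lst = [9, 4]
After line 2 (extend unpacks [20, 17]): lst = [9, 4, 20, 17]
After line 3 (append adds [20, 17] as single element): lst = [9, 4, 20, 17, [20, 17]]

[9, 4, 20, 17, [20, 17]]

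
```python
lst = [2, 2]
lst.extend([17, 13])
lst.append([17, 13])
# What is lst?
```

After line 1: lst = [2, 2]
After line 2 (extend unpacks [17, 13]): lst = [2, 2, 17, 13]
After line 3 (append adds [17, 13] as single element): lst = [2, 2, 17, 13, [17, 13]]

[2, 2, 17, 13, [17, 13]]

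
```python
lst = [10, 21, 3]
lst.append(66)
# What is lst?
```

[10, 21, 3, 66]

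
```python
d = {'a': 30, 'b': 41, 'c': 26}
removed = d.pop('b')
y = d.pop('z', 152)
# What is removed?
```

After line 1: d = {'a': 30, 'b': 41, 'c': 26}
After line 2 (pop 'b' returns 41): d = {'a': 30, 'c': 26}, removed = 41
After line 3 (pop 'z' missing, returns default 152): d = {'a': 30, 'c': 26}, y = 152

41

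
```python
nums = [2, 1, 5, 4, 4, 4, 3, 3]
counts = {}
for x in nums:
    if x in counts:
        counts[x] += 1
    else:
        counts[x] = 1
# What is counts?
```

Initial: counts = {}, nums = [2, 1, 5, 4, 4, 4, 3, 3]
See 2: counts = {2: 1}
See 1: counts = {2: 1, 1: 1}
See 5: counts = {2: 1, 1: 1, 5: 1}
See 4: counts = {2: 1, 1: 1, 5: 1, 4: 1}
See 4: counts = {2: 1, 1: 1, 5: 1, 4: 2}
See 4: counts = {2: 1, 1: 1, 5: 1, 4: 3}
See 3: counts = {2: 1, 1: 1, 5: 1, 4: 3, 3: 1}
See 3: counts = {2: 1, 1: 1, 5: 1, 4: 3, 3: 2}

{2: 1, 1: 1, 5: 1, 4: 3, 3: 2}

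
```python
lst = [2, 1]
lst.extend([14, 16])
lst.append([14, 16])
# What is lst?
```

After line 1: lst = [2, 1]
After line 2 (extend unpacks [14, 16]): lst = [2, 1, 14, 16]
After line 3 (append adds [14, 16] as single element): lst = [2, 1, 14, 16, [14, 16]]

[2, 1, 14, 16, [14, 16]]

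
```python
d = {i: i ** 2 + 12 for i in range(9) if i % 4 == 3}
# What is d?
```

{3: 21, 7: 61}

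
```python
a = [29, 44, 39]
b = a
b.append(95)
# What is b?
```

After line 1: a = [29, 44, 39]
After line 2 (b = a is an alias, same object): a = [29, 44, 39], b = [29, 44, 39]
After line 3 (b.append mutates the shared list): a = [29, 44, 39, 95], b = [29, 44, 39, 95]

[29, 44, 39, 95]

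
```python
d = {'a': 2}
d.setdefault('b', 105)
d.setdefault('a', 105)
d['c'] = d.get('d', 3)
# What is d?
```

After line 1: d = {'a': 2}
After line 2 (setdefault adds 'b'=105): d = {'a': 2, 'b': 105}
After line 3 (setdefault 'a' no-op, already exists): d = {'a': 2, 'b': 105}
After line 4 (get('d', 3) returns default since 'd' not in d): d = {'a': 2, 'b': 105, 'c': 3}

{'a': 2, 'b': 105, 'c': 3}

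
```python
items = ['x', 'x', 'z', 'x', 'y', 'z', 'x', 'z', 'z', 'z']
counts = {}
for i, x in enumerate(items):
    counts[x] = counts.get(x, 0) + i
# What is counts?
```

Initial: counts = {}, items = ['x', 'x', 'z', 'x', 'y', 'z', 'x', 'z', 'z', 'z']
i=0, x='x': counts = {'x': 0}
i=1, x='x': counts = {'x': 1}
i=2, x='z': counts = {'x': 1, 'z': 2}
i=3, x='x': counts = {'x': 4, 'z': 2}
i=4, x='y': counts = {'x': 4, 'z': 2, 'y': 4}
i=5, x='z': counts = {'x': 4, 'z': 7, 'y': 4}
i=6, x='x': counts = {'x': 10, 'z': 7, 'y': 4}
i=7, x='z': counts = {'x': 10, 'z': 14, 'y': 4}
i=8, x='z': counts = {'x': 10, 'z': 22, 'y': 4}
i=9, x='z': counts = {'x': 10, 'z': 31, 'y': 4}

{'x': 10, 'z': 31, 'y': 4}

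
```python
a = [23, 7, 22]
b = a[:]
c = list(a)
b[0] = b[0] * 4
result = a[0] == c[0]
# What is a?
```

After line 1: a = [23, 7, 22]
After line 2 (b = a[:], copy): a = [23, 7, 22], b = [23, 7, 22]
After line 3 (c = list(a) is a copy, new object): c = [23, 7, 22]
After line 4 (b[0] = 23 * 4 = 92; only b mutates (copy)): a = [23, 7, 22], b = [92, 7, 22], c = [23, 7, 22]
After line 5 (a[0] = 23, c[0] = 23; result = True)

[23, 7, 22]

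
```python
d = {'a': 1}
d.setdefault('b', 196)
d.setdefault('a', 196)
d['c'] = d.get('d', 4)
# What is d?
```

After line 1: d = {'a': 1}
After line 2 (setdefault adds 'b'=196): d = {'a': 1, 'b': 196}
After line 3 (setdefault 'a' no-op, already exists): d = {'a': 1, 'b': 196}
After line 4 (get('d', 4) returns default since 'd' not in d): d = {'a': 1, 'b': 196, 'c': 4}

{'a': 1, 'b': 196, 'c': 4}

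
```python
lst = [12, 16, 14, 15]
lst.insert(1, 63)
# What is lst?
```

[12, 63, 16, 14, 15]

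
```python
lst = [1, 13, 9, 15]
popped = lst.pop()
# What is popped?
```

15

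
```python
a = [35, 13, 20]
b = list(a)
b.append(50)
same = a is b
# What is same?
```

After line 1: a = [35, 13, 20]
After line 2 (b = list(a) is a shallow copy, new object): a = [35, 13, 20], b = [35, 13, 20]
After line 3 (append only mutates b): a = [35, 13, 20], b = [35, 13, 20, 50]
After line 4 (same = a is b; different objects -> False): same = False

False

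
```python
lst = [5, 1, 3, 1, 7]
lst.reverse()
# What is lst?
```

[7, 1, 3, 1, 5]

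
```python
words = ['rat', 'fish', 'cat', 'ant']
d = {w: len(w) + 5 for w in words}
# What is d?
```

{'rat': 8, 'fish': 9, 'cat': 8, 'ant': 8}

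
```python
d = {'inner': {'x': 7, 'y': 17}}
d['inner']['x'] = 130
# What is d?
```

After line 1: d = {'inner': {'x': 7, 'y': 17}}
After line 2 (inner x overwritten): d = {'inner': {'x': 130, 'y': 17}}

{'inner': {'x': 130, 'y': 17}}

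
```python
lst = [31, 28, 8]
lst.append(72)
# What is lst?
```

[31, 28, 8, 72]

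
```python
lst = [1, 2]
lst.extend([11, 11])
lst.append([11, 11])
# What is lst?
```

After line 1: lst = [1, 2]
After line 2 (extend unpacks [11, 11]): lst = [1, 2, 11, 11]
After line 3 (append adds [11, 11] as single element): lst = [1, 2, 11, 11, [11, 11]]

[1, 2, 11, 11, [11, 11]]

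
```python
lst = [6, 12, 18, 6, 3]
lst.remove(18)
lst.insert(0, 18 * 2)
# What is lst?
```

After line 1: lst = [6, 12, 18, 6, 3]
After line 2 (remove first 18): lst = [6, 12, 6, 3]
After line 3 (insert 36 at index 0): lst = [36, 6, 12, 6, 3]

[36, 6, 12, 6, 3]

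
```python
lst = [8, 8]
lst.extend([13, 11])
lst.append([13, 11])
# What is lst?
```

After line 1: lst = [8, 8]
After line 2 (extend unpacks [13, 11]): lst = [8, 8, 13, 11]
After line 3 (append adds [13, 11] as single element): lst = [8, 8, 13, 11, [13, 11]]

[8, 8, 13, 11, [13, 11]]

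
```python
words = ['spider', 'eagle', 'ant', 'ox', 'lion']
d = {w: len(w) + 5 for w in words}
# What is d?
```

{'spider': 11, 'eagle': 10, 'ant': 8, 'ox': 7, 'lion': 9}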